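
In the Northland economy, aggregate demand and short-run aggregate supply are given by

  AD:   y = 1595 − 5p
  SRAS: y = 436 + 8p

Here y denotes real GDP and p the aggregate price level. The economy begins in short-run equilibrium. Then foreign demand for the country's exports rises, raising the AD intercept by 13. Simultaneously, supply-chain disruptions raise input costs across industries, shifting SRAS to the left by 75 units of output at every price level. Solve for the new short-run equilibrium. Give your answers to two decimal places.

p = 95.92, y = 1128.38

After both shocks: AD is y = 1608 − 5p and SRAS is y = 361 + 8p.
Setting them equal: 1247 = 13p, so p = 95.92.
Substituting into AD, y = 1128.38.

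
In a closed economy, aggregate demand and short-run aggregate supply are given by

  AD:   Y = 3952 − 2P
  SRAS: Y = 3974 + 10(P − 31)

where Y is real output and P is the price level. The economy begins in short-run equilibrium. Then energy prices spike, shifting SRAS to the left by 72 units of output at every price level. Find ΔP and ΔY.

This is a negative supply shock: SRAS shifts left.
New SRAS: Y = 3592 + 10P.
Set AD = SRAS: 3952 − 2P = 3592 + 10P, so 360 = 12P and P = 30.
Y = 3952 − 2·30 = 3892.
Initially P = 24, Y = 3904, so ΔP = +6 and ΔY = -12.

ΔP = +6, ΔY = -12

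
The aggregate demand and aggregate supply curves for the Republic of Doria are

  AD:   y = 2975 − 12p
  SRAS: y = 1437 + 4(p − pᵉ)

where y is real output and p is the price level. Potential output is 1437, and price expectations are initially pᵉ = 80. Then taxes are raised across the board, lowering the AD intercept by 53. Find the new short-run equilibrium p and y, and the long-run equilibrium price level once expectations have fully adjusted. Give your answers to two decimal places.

Short run: p = 112.81, y = 1568.25. Long run: p = 123.75.

AD shifts left: new AD is y = 2922 − 12p. With pᵉ = 80, SRAS is y = 1117 + 4p.
Short run: 2922 − 12p = 1117 + 4p gives 1805 = 16p, so p = 112.81 and y = 2922 − 12p = 1568.25.
y = 1568.25 is above potential 1437; expectations adjust and SRAS shifts left until y = 1437.
Long run: on the new AD curve, 1437 = 2922 − 12p gives p = 123.75.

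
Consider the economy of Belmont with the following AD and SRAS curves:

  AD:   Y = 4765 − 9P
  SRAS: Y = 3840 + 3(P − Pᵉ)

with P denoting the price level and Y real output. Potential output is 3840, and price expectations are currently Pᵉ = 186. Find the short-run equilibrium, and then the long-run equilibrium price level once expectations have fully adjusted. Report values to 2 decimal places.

Short run: with Pᵉ = 186, SRAS is Y = 3282 + 3P. Setting AD = SRAS gives 1483 = 12P, so P = 123.58 and Y = 4765 − 9P = 3652.75.
Output 3652.75 is below potential 3840, so over time expected prices fall and SRAS shifts right until Y returns to 3840.
Long run: Y = 3840 on the AD curve gives 3840 = 4765 − 9P, so P = 102.78.

Short run: P = 123.58, Y = 3652.75. Long run: P = 102.78.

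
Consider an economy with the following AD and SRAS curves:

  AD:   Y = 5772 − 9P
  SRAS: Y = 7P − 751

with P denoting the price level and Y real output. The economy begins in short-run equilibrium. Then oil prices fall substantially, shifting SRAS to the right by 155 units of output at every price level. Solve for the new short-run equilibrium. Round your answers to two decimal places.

P = 398.00, Y = 2190.00

This is a positive supply shock: SRAS shifts right.
New SRAS: Y = 7P − 596.
Set AD = SRAS: 5772 − 9P = 7P − 596, so 6368 = 16P and P = 398.00.
Substituting into AD, Y = 2190.00.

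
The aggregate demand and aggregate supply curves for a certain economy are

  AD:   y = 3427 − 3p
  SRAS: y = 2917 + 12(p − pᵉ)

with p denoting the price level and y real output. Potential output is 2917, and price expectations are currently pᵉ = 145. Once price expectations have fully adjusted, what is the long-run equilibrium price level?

Long-run p = 170

Short run: with pᵉ = 145, SRAS is y = 1177 + 12p. Setting AD = SRAS gives 2250 = 15p, so p = 150 and y = 3427 − 3·150 = 2977.
Output 2977 is above potential 2917, so over time expected prices rise and SRAS shifts left until y returns to 2917.
Long run: y = 2917 on the AD curve gives 2917 = 3427 − 3p, so p = 170.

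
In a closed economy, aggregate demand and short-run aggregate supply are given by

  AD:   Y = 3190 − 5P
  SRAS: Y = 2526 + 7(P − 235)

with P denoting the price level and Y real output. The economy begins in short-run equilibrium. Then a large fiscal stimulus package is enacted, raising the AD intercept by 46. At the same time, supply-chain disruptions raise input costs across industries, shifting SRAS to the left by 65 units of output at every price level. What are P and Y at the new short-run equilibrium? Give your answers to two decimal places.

After both shocks: AD is Y = 3236 − 5P and SRAS is Y = 816 + 7P.
Setting them equal: 2420 = 12P, so P = 201.67.
Substituting into AD, Y = 2227.67.

P = 201.67, Y = 2227.67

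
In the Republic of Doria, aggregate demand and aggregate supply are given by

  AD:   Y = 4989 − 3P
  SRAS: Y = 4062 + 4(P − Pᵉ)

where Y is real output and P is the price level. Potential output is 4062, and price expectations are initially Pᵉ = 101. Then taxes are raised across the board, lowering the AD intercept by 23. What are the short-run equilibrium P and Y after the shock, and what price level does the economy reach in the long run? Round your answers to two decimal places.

Short run: P = 186.86, Y = 4405.43. Long run: P = 301.33.

AD shifts left: new AD is Y = 4966 − 3P. With Pᵉ = 101, SRAS is Y = 3658 + 4P.
Short run: 4966 − 3P = 3658 + 4P gives 1308 = 7P, so P = 186.86 and Y = 4966 − 3P = 4405.43.
Y = 4405.43 is above potential 4062; expectations adjust and SRAS shifts left until Y = 4062.
Long run: on the new AD curve, 4062 = 4966 − 3P gives P = 301.33.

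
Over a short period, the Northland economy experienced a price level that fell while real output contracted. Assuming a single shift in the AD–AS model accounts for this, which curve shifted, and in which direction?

P fell and Y fell. An AD shift moves P and Y in the same direction; an SRAS shift moves them in opposite directions.
Here P and Y moved in the same direction, so the AD curve shifted.
Since Y fell, AD shifted left.

AD shifted left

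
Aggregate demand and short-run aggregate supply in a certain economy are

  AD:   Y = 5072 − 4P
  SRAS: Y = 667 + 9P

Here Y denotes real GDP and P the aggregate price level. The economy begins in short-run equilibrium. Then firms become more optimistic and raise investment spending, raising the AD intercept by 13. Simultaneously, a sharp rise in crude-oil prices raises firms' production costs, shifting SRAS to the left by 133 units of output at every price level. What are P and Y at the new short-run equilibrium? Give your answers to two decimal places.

After both shocks: AD is Y = 5085 − 4P and SRAS is Y = 534 + 9P.
Setting them equal: 4551 = 13P, so P = 350.08.
Substituting into AD, Y = 3684.69.

P = 350.08, Y = 3684.69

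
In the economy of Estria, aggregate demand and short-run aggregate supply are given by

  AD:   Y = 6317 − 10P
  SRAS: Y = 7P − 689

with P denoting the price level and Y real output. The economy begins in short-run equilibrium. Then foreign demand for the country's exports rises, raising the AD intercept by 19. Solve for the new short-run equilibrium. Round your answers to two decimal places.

P = 413.24, Y = 2203.65

This is a positive demand shock: AD shifts right.
New AD: Y = 6336 − 10P.
Set AD = SRAS: 6336 − 10P = 7P − 689, so 7025 = 17P and P = 413.24.
Substituting into AD, Y = 2203.65.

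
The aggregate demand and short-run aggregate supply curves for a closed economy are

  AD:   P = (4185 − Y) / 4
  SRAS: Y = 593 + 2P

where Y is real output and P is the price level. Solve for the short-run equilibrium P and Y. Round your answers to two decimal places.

P = 598.67, Y = 1790.33

Rearrange AD to Y = 4185 − 4P.
Set AD = SRAS: 4185 − 4P = 593 + 2P, so 3592 = 6P and P = 598.67.
Substituting into AD, Y = 4185 − 4P = 1790.33.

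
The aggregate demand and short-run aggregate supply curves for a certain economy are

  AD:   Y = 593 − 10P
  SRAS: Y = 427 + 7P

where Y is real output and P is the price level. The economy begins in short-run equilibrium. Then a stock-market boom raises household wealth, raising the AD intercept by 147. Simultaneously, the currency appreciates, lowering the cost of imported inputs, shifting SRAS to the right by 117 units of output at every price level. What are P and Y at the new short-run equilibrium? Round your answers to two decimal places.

P = 11.53, Y = 624.71

After both shocks: AD is Y = 740 − 10P and SRAS is Y = 544 + 7P.
Setting them equal: 196 = 17P, so P = 11.53.
Substituting into AD, Y = 624.71.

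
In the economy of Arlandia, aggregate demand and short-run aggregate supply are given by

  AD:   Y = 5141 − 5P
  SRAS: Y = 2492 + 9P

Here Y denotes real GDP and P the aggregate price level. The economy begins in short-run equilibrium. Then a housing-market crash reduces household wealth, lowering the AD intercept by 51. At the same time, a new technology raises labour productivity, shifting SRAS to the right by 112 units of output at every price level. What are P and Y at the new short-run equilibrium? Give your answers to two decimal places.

P = 177.57, Y = 4202.14

After both shocks: AD is Y = 5090 − 5P and SRAS is Y = 2604 + 9P.
Setting them equal: 2486 = 14P, so P = 177.57.
Substituting into AD, Y = 4202.14.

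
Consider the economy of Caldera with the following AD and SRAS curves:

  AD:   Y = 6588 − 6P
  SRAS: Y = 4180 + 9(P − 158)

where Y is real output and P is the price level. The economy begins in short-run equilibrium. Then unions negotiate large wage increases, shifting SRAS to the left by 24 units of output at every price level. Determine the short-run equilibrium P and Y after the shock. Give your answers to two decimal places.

P = 256.93, Y = 5046.40

This is a negative supply shock: SRAS shifts left.
New SRAS: Y = 2734 + 9P.
Set AD = SRAS: 6588 − 6P = 2734 + 9P, so 3854 = 15P and P = 256.93.
Substituting into AD, Y = 5046.40.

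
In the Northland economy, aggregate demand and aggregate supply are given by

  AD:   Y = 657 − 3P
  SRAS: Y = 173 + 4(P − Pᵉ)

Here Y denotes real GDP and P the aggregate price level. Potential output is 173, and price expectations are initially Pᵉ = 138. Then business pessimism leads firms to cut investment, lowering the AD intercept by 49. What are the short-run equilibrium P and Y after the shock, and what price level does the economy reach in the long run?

AD shifts left: new AD is Y = 608 − 3P. With Pᵉ = 138, SRAS is Y = 4P − 379.
Short run: 608 − 3P = 4P − 379 gives 987 = 7P, so P = 141 and Y = 608 − 3·141 = 185.
Y = 185 is above potential 173; expectations adjust and SRAS shifts left until Y = 173.
Long run: on the new AD curve, 173 = 608 − 3P gives P = 145.

Short run: P = 141, Y = 185. Long run: P = 145.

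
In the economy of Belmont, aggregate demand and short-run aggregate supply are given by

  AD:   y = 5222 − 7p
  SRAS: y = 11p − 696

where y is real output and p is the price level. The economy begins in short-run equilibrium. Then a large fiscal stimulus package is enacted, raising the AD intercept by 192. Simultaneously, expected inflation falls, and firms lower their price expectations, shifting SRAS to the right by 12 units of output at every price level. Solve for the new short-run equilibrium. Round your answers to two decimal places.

p = 338.78, y = 3042.56

After both shocks: AD is y = 5414 − 7p and SRAS is y = 11p − 684.
Setting them equal: 6098 = 18p, so p = 338.78.
Substituting into AD, y = 3042.56.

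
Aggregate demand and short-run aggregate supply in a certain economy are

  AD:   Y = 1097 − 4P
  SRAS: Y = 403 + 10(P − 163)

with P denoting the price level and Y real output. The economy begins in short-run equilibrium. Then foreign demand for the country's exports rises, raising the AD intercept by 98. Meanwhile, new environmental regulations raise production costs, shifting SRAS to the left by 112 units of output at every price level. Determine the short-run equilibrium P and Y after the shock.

P = 181, Y = 471

After both shocks: AD is Y = 1195 − 4P and SRAS is Y = 10P − 1339.
Setting them equal: 2534 = 14P, so P = 181.
Y = 1195 − 4·181 = 471.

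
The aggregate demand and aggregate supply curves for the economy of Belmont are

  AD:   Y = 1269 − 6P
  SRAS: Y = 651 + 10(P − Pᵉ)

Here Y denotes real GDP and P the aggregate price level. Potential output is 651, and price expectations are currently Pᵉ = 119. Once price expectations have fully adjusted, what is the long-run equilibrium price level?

Short run: with Pᵉ = 119, SRAS is Y = 10P − 539. Setting AD = SRAS gives 1808 = 16P, so P = 113 and Y = 1269 − 6·113 = 591.
Output 591 is below potential 651, so over time expected prices fall and SRAS shifts right until Y returns to 651.
Long run: Y = 651 on the AD curve gives 651 = 1269 − 6P, so P = 103.

Long-run P = 103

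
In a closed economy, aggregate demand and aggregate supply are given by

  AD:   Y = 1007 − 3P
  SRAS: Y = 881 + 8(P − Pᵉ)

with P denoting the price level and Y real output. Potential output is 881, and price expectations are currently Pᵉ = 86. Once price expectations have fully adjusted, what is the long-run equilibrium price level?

Long-run P = 42

Short run: with Pᵉ = 86, SRAS is Y = 193 + 8P. Setting AD = SRAS gives 814 = 11P, so P = 74 and Y = 1007 − 3·74 = 785.
Output 785 is below potential 881, so over time expected prices fall and SRAS shifts right until Y returns to 881.
Long run: Y = 881 on the AD curve gives 881 = 1007 − 3P, so P = 42.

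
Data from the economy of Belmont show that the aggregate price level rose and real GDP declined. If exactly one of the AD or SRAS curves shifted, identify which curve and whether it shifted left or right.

P rose and Y fell. An AD shift moves P and Y in the same direction; an SRAS shift moves them in opposite directions.
Here P and Y moved in opposite directions, so the SRAS curve shifted.
Since Y fell, SRAS shifted left.

SRAS shifted left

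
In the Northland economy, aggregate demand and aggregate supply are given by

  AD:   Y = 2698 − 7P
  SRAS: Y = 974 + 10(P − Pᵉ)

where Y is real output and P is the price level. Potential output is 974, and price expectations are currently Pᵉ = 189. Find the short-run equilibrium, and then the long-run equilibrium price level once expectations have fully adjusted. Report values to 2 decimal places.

Short run: with Pᵉ = 189, SRAS is Y = 10P − 916. Setting AD = SRAS gives 3614 = 17P, so P = 212.59 and Y = 2698 − 7P = 1209.88.
Output 1209.88 is above potential 974, so over time expected prices rise and SRAS shifts left until Y returns to 974.
Long run: Y = 974 on the AD curve gives 974 = 2698 − 7P, so P = 246.29.

Short run: P = 212.59, Y = 1209.88. Long run: P = 246.29.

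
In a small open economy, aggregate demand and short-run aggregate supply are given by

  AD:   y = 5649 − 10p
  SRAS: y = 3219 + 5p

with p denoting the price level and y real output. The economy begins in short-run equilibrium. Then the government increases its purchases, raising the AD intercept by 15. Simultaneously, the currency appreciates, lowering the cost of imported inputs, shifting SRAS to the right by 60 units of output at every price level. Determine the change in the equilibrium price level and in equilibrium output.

Δp = -3, Δy = +45

After both shocks: AD is y = 5664 − 10p and SRAS is y = 3279 + 5p.
Setting them equal: 2385 = 15p, so p = 159.
y = 5664 − 10·159 = 4074.
Initially p = 162, y = 4029, so Δp = -3 and Δy = +45.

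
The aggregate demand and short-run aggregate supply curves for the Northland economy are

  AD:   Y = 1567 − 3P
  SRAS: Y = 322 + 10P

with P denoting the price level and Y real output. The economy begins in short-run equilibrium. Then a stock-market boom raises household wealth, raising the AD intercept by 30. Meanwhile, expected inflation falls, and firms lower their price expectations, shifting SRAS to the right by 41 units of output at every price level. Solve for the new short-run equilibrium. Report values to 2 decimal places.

P = 94.92, Y = 1312.23

After both shocks: AD is Y = 1597 − 3P and SRAS is Y = 363 + 10P.
Setting them equal: 1234 = 13P, so P = 94.92.
Substituting into AD, Y = 1312.23.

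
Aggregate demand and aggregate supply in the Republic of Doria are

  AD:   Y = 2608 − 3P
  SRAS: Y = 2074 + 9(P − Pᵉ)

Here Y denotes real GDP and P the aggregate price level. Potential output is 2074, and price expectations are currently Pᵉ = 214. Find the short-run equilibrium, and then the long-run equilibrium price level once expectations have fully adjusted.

Short run: P = 205, Y = 1993. Long run: P = 178.

Short run: with Pᵉ = 214, SRAS is Y = 148 + 9P. Setting AD = SRAS gives 2460 = 12P, so P = 205 and Y = 2608 − 3·205 = 1993.
Output 1993 is below potential 2074, so over time expected prices fall and SRAS shifts right until Y returns to 2074.
Long run: Y = 2074 on the AD curve gives 2074 = 2608 − 3P, so P = 178.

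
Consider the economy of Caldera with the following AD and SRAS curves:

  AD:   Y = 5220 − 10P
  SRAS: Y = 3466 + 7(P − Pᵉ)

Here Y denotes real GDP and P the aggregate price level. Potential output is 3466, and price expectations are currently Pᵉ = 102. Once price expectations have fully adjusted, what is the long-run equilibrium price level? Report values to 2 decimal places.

Long-run P = 175.40

Short run: with Pᵉ = 102, SRAS is Y = 2752 + 7P. Setting AD = SRAS gives 2468 = 17P, so P = 145.18 and Y = 5220 − 10P = 3768.24.
Output 3768.24 is above potential 3466, so over time expected prices rise and SRAS shifts left until Y returns to 3466.
Long run: Y = 3466 on the AD curve gives 3466 = 5220 − 10P, so P = 175.40.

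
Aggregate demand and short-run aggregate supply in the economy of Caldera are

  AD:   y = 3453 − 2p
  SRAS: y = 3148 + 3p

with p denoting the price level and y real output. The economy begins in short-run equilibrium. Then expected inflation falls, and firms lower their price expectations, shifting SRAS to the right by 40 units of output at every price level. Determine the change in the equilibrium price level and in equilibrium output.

This is a positive supply shock: SRAS shifts right.
New SRAS: y = 3188 + 3p.
Set AD = SRAS: 3453 − 2p = 3188 + 3p, so 265 = 5p and p = 53.
y = 3453 − 2·53 = 3347.
Initially p = 61, y = 3331, so Δp = -8 and Δy = +16.

Δp = -8, Δy = +16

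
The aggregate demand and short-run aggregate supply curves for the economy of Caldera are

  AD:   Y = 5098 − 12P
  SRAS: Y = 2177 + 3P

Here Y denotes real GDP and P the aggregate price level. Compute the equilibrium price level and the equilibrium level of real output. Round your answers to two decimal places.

Set AD = SRAS: 5098 − 12P = 2177 + 3P, so 2921 = 15P and P = 194.73.
Substituting into AD, Y = 5098 − 12P = 2761.20.

P = 194.73, Y = 2761.20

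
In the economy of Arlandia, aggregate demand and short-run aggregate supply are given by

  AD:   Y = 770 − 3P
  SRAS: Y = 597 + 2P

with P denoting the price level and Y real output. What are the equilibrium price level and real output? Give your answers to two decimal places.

Set AD = SRAS: 770 − 3P = 597 + 2P, so 173 = 5P and P = 34.60.
Substituting into AD, Y = 770 − 3P = 666.20.

P = 34.60, Y = 666.20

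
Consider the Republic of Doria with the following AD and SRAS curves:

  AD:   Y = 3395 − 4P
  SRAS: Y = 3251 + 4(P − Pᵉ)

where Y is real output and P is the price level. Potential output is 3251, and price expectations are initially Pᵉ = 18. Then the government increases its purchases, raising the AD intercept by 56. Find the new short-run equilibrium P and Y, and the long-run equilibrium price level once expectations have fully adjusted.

Short run: P = 34, Y = 3315. Long run: P = 50.

AD shifts right: new AD is Y = 3451 − 4P. With Pᵉ = 18, SRAS is Y = 3179 + 4P.
Short run: 3451 − 4P = 3179 + 4P gives 272 = 8P, so P = 34 and Y = 3451 − 4·34 = 3315.
Y = 3315 is above potential 3251; expectations adjust and SRAS shifts left until Y = 3251.
Long run: on the new AD curve, 3251 = 3451 − 4P gives P = 50.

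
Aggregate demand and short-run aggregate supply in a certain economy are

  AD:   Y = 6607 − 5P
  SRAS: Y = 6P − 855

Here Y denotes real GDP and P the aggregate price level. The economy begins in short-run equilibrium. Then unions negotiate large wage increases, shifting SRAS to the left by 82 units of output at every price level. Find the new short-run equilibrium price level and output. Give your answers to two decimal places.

This is a negative supply shock: SRAS shifts left.
New SRAS: Y = 6P − 937.
Set AD = SRAS: 6607 − 5P = 6P − 937, so 7544 = 11P and P = 685.82.
Substituting into AD, Y = 3177.91.

P = 685.82, Y = 3177.91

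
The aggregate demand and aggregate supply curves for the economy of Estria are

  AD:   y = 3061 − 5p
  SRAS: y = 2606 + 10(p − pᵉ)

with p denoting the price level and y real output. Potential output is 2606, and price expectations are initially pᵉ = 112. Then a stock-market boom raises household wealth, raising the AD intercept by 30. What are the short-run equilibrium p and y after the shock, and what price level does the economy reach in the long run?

Short run: p = 107, y = 2556. Long run: p = 97.

AD shifts right: new AD is y = 3091 − 5p. With pᵉ = 112, SRAS is y = 1486 + 10p.
Short run: 3091 − 5p = 1486 + 10p gives 1605 = 15p, so p = 107 and y = 3091 − 5·107 = 2556.
y = 2556 is below potential 2606; expectations adjust and SRAS shifts right until y = 2606.
Long run: on the new AD curve, 2606 = 3091 − 5p gives p = 97.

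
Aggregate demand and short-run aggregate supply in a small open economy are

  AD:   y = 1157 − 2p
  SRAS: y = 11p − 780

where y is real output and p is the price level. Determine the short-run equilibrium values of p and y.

p = 149, y = 859

Set AD = SRAS: 1157 − 2p = 11p − 780, so 1937 = 13p and p = 149.
Then y = 1157 − 2·149 = 859.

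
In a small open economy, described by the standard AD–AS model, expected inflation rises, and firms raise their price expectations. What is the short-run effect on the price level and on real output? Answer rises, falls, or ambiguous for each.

Price level: rises; output: falls

This is an adverse supply shock: SRAS shifts left.
Moving along the downward-sloping AD curve, P rises and Y falls.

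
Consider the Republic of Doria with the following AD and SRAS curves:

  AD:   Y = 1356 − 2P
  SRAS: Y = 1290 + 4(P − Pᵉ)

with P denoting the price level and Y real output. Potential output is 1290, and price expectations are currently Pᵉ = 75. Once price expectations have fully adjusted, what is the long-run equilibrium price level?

Short run: with Pᵉ = 75, SRAS is Y = 990 + 4P. Setting AD = SRAS gives 366 = 6P, so P = 61 and Y = 1356 − 2·61 = 1234.
Output 1234 is below potential 1290, so over time expected prices fall and SRAS shifts right until Y returns to 1290.
Long run: Y = 1290 on the AD curve gives 1290 = 1356 − 2P, so P = 33.

Long-run P = 33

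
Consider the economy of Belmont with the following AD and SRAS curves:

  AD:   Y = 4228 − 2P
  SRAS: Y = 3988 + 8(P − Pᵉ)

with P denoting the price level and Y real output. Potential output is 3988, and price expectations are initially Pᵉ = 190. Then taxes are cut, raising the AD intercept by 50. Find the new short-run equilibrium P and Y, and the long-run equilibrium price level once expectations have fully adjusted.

Short run: P = 181, Y = 3916. Long run: P = 145.

AD shifts right: new AD is Y = 4278 − 2P. With Pᵉ = 190, SRAS is Y = 2468 + 8P.
Short run: 4278 − 2P = 2468 + 8P gives 1810 = 10P, so P = 181 and Y = 4278 − 2·181 = 3916.
Y = 3916 is below potential 3988; expectations adjust and SRAS shifts right until Y = 3988.
Long run: on the new AD curve, 3988 = 4278 − 2P gives P = 145.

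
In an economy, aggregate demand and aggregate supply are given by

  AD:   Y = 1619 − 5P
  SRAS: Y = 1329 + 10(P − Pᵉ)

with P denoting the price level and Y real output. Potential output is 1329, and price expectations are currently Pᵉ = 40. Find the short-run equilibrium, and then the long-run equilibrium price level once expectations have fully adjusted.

Short run: with Pᵉ = 40, SRAS is Y = 929 + 10P. Setting AD = SRAS gives 690 = 15P, so P = 46 and Y = 1619 − 5·46 = 1389.
Output 1389 is above potential 1329, so over time expected prices rise and SRAS shifts left until Y returns to 1329.
Long run: Y = 1329 on the AD curve gives 1329 = 1619 − 5P, so P = 58.

Short run: P = 46, Y = 1389. Long run: P = 58.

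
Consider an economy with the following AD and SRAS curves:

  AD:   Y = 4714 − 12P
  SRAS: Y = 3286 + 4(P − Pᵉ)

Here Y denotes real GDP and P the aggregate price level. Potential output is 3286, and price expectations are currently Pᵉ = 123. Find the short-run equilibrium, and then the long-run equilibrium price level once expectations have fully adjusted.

Short run: with Pᵉ = 123, SRAS is Y = 2794 + 4P. Setting AD = SRAS gives 1920 = 16P, so P = 120 and Y = 4714 − 12·120 = 3274.
Output 3274 is below potential 3286, so over time expected prices fall and SRAS shifts right until Y returns to 3286.
Long run: Y = 3286 on the AD curve gives 3286 = 4714 − 12P, so P = 119.

Short run: P = 120, Y = 3274. Long run: P = 119.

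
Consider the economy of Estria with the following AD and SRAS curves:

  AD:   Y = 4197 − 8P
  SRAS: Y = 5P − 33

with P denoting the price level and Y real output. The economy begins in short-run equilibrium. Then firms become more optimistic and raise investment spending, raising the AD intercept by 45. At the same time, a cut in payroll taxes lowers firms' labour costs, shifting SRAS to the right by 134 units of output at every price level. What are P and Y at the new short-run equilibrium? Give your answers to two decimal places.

P = 318.54, Y = 1693.69

After both shocks: AD is Y = 4242 − 8P and SRAS is Y = 101 + 5P.
Setting them equal: 4141 = 13P, so P = 318.54.
Substituting into AD, Y = 1693.69.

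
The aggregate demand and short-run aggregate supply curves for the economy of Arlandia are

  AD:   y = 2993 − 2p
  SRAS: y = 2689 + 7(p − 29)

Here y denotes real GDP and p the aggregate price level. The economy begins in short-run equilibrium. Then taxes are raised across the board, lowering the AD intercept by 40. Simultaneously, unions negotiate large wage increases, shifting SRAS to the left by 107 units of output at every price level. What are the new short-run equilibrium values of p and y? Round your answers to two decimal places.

After both shocks: AD is y = 2953 − 2p and SRAS is y = 2379 + 7p.
Setting them equal: 574 = 9p, so p = 63.78.
Substituting into AD, y = 2825.44.

p = 63.78, y = 2825.44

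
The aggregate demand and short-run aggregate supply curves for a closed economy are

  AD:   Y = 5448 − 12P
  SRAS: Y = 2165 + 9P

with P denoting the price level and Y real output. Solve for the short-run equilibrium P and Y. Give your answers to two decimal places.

P = 156.33, Y = 3572.00

Set AD = SRAS: 5448 − 12P = 2165 + 9P, so 3283 = 21P and P = 156.33.
Substituting into AD, Y = 5448 − 12P = 3572.00.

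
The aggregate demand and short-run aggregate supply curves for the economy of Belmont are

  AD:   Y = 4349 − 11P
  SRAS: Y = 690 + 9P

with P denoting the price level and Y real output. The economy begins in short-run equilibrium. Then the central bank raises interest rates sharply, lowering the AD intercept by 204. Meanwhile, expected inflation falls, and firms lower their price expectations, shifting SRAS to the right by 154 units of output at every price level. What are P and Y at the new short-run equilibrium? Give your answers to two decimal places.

P = 165.05, Y = 2329.45

After both shocks: AD is Y = 4145 − 11P and SRAS is Y = 844 + 9P.
Setting them equal: 3301 = 20P, so P = 165.05.
Substituting into AD, Y = 2329.45.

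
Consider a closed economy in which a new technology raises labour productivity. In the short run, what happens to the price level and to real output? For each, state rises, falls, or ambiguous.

This is a favourable supply shock: SRAS shifts right.
Moving along the downward-sloping AD curve, P falls and Y rises.

Price level: falls; output: rises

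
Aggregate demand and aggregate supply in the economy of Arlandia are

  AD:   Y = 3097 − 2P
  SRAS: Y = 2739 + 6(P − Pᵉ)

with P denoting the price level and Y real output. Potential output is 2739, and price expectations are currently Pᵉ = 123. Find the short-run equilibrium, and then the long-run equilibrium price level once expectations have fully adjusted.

Short run: P = 137, Y = 2823. Long run: P = 179.

Short run: with Pᵉ = 123, SRAS is Y = 2001 + 6P. Setting AD = SRAS gives 1096 = 8P, so P = 137 and Y = 3097 − 2·137 = 2823.
Output 2823 is above potential 2739, so over time expected prices rise and SRAS shifts left until Y returns to 2739.
Long run: Y = 2739 on the AD curve gives 2739 = 3097 − 2P, so P = 179.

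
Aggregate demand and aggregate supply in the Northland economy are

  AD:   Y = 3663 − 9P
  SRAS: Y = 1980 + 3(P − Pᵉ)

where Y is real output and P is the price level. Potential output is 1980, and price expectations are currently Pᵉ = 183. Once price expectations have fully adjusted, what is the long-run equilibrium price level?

Long-run P = 187

Short run: with Pᵉ = 183, SRAS is Y = 1431 + 3P. Setting AD = SRAS gives 2232 = 12P, so P = 186 and Y = 3663 − 9·186 = 1989.
Output 1989 is above potential 1980, so over time expected prices rise and SRAS shifts left until Y returns to 1980.
Long run: Y = 1980 on the AD curve gives 1980 = 3663 − 9P, so P = 187.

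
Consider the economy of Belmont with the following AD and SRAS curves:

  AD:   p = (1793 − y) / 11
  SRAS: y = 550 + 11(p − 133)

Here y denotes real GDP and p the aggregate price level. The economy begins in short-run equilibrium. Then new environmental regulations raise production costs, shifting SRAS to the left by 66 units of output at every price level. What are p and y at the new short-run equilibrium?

p = 126, y = 407

This is a negative supply shock: SRAS shifts left.
New SRAS: y = 11p − 979.
Set AD = SRAS: 1793 − 11p = 11p − 979, so 2772 = 22p and p = 126.
y = 1793 − 11·126 = 407.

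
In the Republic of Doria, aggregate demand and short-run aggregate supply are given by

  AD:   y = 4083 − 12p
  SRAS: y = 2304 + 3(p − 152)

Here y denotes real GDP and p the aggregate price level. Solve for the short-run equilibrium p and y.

p = 149, y = 2295

Write SRAS as y = 2304 + 3p − 456 = 1848 + 3p.
Set AD = SRAS: 4083 − 12p = 1848 + 3p, so 2235 = 15p and p = 149.
Then y = 4083 − 12·149 = 2295.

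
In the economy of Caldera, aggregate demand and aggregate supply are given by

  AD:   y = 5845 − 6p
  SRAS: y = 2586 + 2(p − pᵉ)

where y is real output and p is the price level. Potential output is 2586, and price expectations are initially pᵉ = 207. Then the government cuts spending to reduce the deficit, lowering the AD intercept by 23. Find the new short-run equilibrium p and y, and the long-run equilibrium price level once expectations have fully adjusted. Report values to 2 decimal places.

Short run: p = 456.25, y = 3084.50. Long run: p = 539.33.

AD shifts left: new AD is y = 5822 − 6p. With pᵉ = 207, SRAS is y = 2172 + 2p.
Short run: 5822 − 6p = 2172 + 2p gives 3650 = 8p, so p = 456.25 and y = 5822 − 6p = 3084.50.
y = 3084.50 is above potential 2586; expectations adjust and SRAS shifts left until y = 2586.
Long run: on the new AD curve, 2586 = 5822 − 6p gives p = 539.33.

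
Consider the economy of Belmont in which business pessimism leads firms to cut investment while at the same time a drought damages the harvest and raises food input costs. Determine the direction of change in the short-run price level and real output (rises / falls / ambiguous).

Price level: ambiguous; output: falls

The first event is a negative demand shock: AD shifts left, which by itself pushes P down and Y down.
The second is an adverse supply shock: SRAS shifts left, which by itself pushes P up and Y down.
The two shocks push P in opposite directions, so the effect on P is ambiguous. Both shocks push Y down, so Y falls.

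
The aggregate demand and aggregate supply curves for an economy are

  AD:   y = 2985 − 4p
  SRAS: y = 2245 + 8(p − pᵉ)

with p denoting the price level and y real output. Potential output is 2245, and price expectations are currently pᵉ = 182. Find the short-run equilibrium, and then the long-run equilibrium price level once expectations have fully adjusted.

Short run: p = 183, y = 2253. Long run: p = 185.

Short run: with pᵉ = 182, SRAS is y = 789 + 8p. Setting AD = SRAS gives 2196 = 12p, so p = 183 and y = 2985 − 4·183 = 2253.
Output 2253 is above potential 2245, so over time expected prices rise and SRAS shifts left until y returns to 2245.
Long run: y = 2245 on the AD curve gives 2245 = 2985 − 4p, so p = 185.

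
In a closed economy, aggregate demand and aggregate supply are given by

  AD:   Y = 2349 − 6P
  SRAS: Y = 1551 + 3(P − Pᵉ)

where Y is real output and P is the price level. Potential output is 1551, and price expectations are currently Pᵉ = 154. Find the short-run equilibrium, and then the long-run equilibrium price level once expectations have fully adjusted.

Short run: P = 140, Y = 1509. Long run: P = 133.

Short run: with Pᵉ = 154, SRAS is Y = 1089 + 3P. Setting AD = SRAS gives 1260 = 9P, so P = 140 and Y = 2349 − 6·140 = 1509.
Output 1509 is below potential 1551, so over time expected prices fall and SRAS shifts right until Y returns to 1551.
Long run: Y = 1551 on the AD curve gives 1551 = 2349 − 6P, so P = 133.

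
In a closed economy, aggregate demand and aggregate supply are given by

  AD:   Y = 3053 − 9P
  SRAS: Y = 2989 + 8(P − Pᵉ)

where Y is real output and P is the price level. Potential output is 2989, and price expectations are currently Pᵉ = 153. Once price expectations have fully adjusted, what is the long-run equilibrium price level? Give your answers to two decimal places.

Long-run P = 7.11

Short run: with Pᵉ = 153, SRAS is Y = 1765 + 8P. Setting AD = SRAS gives 1288 = 17P, so P = 75.76 and Y = 3053 − 9P = 2371.12.
Output 2371.12 is below potential 2989, so over time expected prices fall and SRAS shifts right until Y returns to 2989.
Long run: Y = 2989 on the AD curve gives 2989 = 3053 − 9P, so P = 7.11.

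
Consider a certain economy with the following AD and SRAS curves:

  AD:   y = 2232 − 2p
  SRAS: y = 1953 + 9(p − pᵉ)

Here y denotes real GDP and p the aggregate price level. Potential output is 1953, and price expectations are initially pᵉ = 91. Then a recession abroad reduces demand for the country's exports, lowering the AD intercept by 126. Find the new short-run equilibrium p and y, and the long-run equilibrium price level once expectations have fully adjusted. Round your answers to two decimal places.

AD shifts left: new AD is y = 2106 − 2p. With pᵉ = 91, SRAS is y = 1134 + 9p.
Short run: 2106 − 2p = 1134 + 9p gives 972 = 11p, so p = 88.36 and y = 2106 − 2p = 1929.27.
y = 1929.27 is below potential 1953; expectations adjust and SRAS shifts right until y = 1953.
Long run: on the new AD curve, 1953 = 2106 − 2p gives p = 76.50.

Short run: p = 88.36, y = 1929.27. Long run: p = 76.50.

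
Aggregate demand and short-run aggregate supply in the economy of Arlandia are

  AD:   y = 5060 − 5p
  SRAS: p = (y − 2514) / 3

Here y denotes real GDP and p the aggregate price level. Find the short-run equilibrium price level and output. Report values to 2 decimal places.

p = 318.25, y = 3468.75

Rearrange SRAS to y = 2514 + 3p.
Set AD = SRAS: 5060 − 5p = 2514 + 3p, so 2546 = 8p and p = 318.25.
Substituting into AD, y = 5060 − 5p = 3468.75.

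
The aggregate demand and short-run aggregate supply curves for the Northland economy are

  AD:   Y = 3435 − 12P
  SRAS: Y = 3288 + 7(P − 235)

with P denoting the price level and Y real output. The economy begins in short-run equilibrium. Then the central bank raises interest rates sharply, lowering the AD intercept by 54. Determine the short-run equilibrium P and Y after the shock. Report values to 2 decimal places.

This is a negative demand shock: AD shifts left.
New AD: Y = 3381 − 12P.
SRAS can be written Y = 1643 + 7P.
Set AD = SRAS: 3381 − 12P = 1643 + 7P, so 1738 = 19P and P = 91.47.
Substituting into AD, Y = 2283.32.

P = 91.47, Y = 2283.32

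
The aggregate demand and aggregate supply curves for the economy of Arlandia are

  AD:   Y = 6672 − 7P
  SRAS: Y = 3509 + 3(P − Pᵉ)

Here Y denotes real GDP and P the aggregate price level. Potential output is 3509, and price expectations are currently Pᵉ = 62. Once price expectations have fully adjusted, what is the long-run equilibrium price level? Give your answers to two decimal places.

Short run: with Pᵉ = 62, SRAS is Y = 3323 + 3P. Setting AD = SRAS gives 3349 = 10P, so P = 334.90 and Y = 6672 − 7P = 4327.70.
Output 4327.70 is above potential 3509, so over time expected prices rise and SRAS shifts left until Y returns to 3509.
Long run: Y = 3509 on the AD curve gives 3509 = 6672 − 7P, so P = 451.86.

Long-run P = 451.86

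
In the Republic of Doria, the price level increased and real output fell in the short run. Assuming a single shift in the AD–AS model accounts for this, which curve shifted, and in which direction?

P rose and Y fell. An AD shift moves P and Y in the same direction; an SRAS shift moves them in opposite directions.
Here P and Y moved in opposite directions, so the SRAS curve shifted.
Since Y fell, SRAS shifted left.

SRAS shifted left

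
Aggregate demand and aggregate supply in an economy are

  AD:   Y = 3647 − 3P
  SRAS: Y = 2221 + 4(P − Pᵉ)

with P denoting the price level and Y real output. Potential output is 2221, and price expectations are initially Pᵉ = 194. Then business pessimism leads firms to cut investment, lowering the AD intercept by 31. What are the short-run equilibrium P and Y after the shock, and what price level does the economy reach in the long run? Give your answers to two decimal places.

Short run: P = 310.14, Y = 2685.57. Long run: P = 465.00.

AD shifts left: new AD is Y = 3616 − 3P. With Pᵉ = 194, SRAS is Y = 1445 + 4P.
Short run: 3616 − 3P = 1445 + 4P gives 2171 = 7P, so P = 310.14 and Y = 3616 − 3P = 2685.57.
Y = 2685.57 is above potential 2221; expectations adjust and SRAS shifts left until Y = 2221.
Long run: on the new AD curve, 2221 = 3616 − 3P gives P = 465.00.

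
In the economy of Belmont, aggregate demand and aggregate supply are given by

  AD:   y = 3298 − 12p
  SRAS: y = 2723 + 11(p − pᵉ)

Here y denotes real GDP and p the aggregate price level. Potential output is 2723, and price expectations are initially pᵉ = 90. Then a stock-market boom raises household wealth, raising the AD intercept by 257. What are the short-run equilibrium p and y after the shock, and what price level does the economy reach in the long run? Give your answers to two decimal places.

Short run: p = 79.22, y = 2604.39. Long run: p = 69.33.

AD shifts right: new AD is y = 3555 − 12p. With pᵉ = 90, SRAS is y = 1733 + 11p.
Short run: 3555 − 12p = 1733 + 11p gives 1822 = 23p, so p = 79.22 and y = 3555 − 12p = 2604.39.
y = 2604.39 is below potential 2723; expectations adjust and SRAS shifts right until y = 2723.
Long run: on the new AD curve, 2723 = 3555 − 12p gives p = 69.33.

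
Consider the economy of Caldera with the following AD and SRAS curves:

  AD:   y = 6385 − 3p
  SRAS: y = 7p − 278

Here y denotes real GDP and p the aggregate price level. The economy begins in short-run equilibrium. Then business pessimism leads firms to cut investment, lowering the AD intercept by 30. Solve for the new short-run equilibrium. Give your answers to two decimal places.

p = 663.30, y = 4365.10

This is a negative demand shock: AD shifts left.
New AD: y = 6355 − 3p.
Set AD = SRAS: 6355 − 3p = 7p − 278, so 6633 = 10p and p = 663.30.
Substituting into AD, y = 4365.10.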